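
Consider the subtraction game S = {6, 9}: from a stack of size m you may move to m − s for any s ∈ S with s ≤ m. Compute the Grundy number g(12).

2

Compute g(0), g(1), … for moves {6, 9}:
k:     0  1  2  3  4  5  6  7  8  9 10 11 12
g(k):  0  0  0  0  0  0  1  1  1  1  1  1  2
So g(12) = 2.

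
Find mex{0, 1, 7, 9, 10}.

2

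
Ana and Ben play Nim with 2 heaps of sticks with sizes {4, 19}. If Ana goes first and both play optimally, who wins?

Ana wins

Compute the nim-sum pairwise:
4 XOR 19 = 23
The nim-sum is 23 ≠ 0, so this is an N-position: the player to move can win; Ana has a winning move.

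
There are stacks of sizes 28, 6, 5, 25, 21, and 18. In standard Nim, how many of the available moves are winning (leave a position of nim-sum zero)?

3

Nim-sum: 28 XOR 6 XOR 5 XOR 25 XOR 21 XOR 18 = 1.
The overall nim-sum is X = 1. A stack of size p has a winning move iff p XOR X < p (reduce it to p XOR X).
  28: 28 XOR 1 = 29 ≥ 28 — no move.
  6: 6 XOR 1 = 7 ≥ 6 — no move.
  5: 5 XOR 1 = 4 < 5 — winning move (to 4).
  25: 25 XOR 1 = 24 < 25 — winning move (to 24).
  21: 21 XOR 1 = 20 < 21 — winning move (to 20).
  18: 18 XOR 1 = 19 ≥ 18 — no move.
That gives 3 winning moves.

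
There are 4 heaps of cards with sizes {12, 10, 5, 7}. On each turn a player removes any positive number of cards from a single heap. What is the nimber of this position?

4

Write each in binary and XOR column by column:
  1100  (12)
  1010  (10)
  0101  (5)
  0111  (7)
  ----
  0100  (4)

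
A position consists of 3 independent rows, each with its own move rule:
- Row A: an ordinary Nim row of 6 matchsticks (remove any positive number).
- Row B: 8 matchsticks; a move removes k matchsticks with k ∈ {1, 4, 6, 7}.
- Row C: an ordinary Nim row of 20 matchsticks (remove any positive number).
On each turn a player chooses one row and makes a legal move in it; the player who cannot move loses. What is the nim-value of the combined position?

17

Row A is a plain Nim row of size 6, so its Grundy value is 6.
Grundy values for row B (subtraction set {1, 4, 6, 7}):
k:     0  1  2  3  4  5  6  7  8
g(k):  0  1  0  1  2  0  1  2  3
So g(8) = 3.
Row C is a plain Nim row of size 20, so its Grundy value is 20.
The value of a disjunctive sum is the nim-sum of the parts.
Combined value = 6 XOR 3 XOR 20 = 17.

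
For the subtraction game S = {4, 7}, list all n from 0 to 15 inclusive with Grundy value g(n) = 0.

Grundy values for subtraction set {4, 7}:
k:     0  1  2  3  4  5  6  7  8  9 10 11 12 13 14 15
g(k):  0  0  0  0  1  1  1  1  2  2  2  0  0  0  0  1
The P-positions (g = 0) in 0..15 are 0, 1, 2, 3, 11, 12, 13, 14.

0, 1, 2, 3, 11, 12, 13, 14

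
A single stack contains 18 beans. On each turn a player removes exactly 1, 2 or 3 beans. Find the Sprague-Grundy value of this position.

2

Grundy values for subtraction set {1, 2, 3}:
k:     0  1  2  3  4  5  6  7  8  9 10 11 12 13 14 15 16 17 18
g(k):  0  1  2  3  0  1  2  3  0  1  2  3  0  1  2  3  0  1  2
So g(18) = 2.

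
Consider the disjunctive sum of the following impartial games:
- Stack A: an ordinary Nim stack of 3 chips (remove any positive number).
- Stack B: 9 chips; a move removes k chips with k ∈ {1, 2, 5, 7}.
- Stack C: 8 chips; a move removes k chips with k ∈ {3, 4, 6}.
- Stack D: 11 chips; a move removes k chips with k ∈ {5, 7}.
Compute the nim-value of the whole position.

3

Stack A is a plain Nim stack of size 3, so its Grundy value is 3.
Grundy values for stack B (subtraction set {1, 2, 5, 7}):
g(0) = mex{} = 0
g(1) = mex{0} = 1
g(2) = mex{0,1} = 2
g(3) = mex{1,2} = 0
g(4) = mex{0,2} = 1
g(5) = mex{0,1} = 2
g(6) = mex{1,2} = 0
g(7) = mex{0,2} = 1
g(8) = mex{0,1} = 2
g(9) = mex{1,2} = 0
So g(9) = 0.
For stack C, compute g(0), g(1), … with moves {3, 4, 6}:
g(0) = mex{} = 0
g(1) = mex{} = 0
g(2) = mex{} = 0
g(3) = mex{0} = 1
g(4) = mex{0} = 1
g(5) = mex{0} = 1
g(6) = mex{0,1} = 2
g(7) = mex{0,1} = 2
g(8) = mex{0,1} = 2
So g(8) = 2.
For stack D, compute g(0), g(1), … with moves {5, 7}:
g(0) = mex{} = 0
g(1) = mex{} = 0
g(2) = mex{} = 0
g(3) = mex{} = 0
g(4) = mex{} = 0
g(5) = mex{0} = 1
g(6) = mex{0} = 1
g(7) = mex{0} = 1
g(8) = mex{0} = 1
g(9) = mex{0} = 1
g(10) = mex{0,1} = 2
g(11) = mex{0,1} = 2
So g(11) = 2.
The value of a disjunctive sum is the nim-sum of the parts.
Combined value = 3 XOR 0 XOR 2 XOR 2 = 3.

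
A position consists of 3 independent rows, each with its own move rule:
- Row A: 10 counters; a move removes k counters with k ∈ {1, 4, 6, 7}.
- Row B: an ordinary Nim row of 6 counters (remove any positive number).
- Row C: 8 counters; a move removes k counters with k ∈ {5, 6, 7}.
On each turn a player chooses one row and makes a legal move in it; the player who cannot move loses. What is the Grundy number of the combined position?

7

Build the Grundy sequence for row A with g(k) = mex{g(k−s) : s ∈ {1, 4, 6, 7}, s ≤ k}:
k:     0  1  2  3  4  5  6  7  8  9 10
g(k):  0  1  0  1  2  0  1  2  3  2  0
So g(10) = 0.
Row B is a plain Nim row of size 6, so its Grundy value is 6.
For row C, compute g(0), g(1), … with moves {5, 6, 7}:
k:     0  1  2  3  4  5  6  7  8
g(k):  0  0  0  0  0  1  1  1  1
So g(8) = 1.
The value of a disjunctive sum is the nim-sum of the parts.
Combined value = 0 XOR 6 XOR 1 = 7.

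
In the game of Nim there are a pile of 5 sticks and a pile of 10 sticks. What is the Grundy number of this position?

15

Compute the nim-sum pairwise:
5 ^ 10 = 15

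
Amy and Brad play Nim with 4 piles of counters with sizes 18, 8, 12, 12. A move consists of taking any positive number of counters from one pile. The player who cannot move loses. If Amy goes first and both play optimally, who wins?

Amy wins

Nim-sum: 18 XOR 8 XOR 12 XOR 12 = 26.
The nim-sum is 26 ≠ 0, so this is an N-position: the player to move can win; Amy has a winning move.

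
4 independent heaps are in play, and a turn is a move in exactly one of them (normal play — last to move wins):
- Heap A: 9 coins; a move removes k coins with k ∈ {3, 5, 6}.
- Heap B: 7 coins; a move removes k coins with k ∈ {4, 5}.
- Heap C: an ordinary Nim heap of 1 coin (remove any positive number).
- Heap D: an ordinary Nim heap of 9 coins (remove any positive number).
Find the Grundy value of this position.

9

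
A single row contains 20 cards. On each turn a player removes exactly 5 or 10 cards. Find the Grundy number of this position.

Grundy values for subtraction set {5, 10}:
k:     0  1  2  3  4  5  6  7  8  9 10 11 12 13 14 15 16 17 18 19 20
g(k):  0  0  0  0  0  1  1  1  1  1  2  2  2  2  2  0  0  0  0  0  1
So g(20) = 1.

1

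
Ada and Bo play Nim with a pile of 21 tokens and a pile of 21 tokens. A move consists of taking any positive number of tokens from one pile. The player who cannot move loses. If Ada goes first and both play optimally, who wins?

Nim-sum: 21 XOR 21 = 0.
The nim-sum is 0, so this is a P-position: the player to move is in a losing position under optimal play; Ada is about to move from it and so loses — Bo wins.

Bo wins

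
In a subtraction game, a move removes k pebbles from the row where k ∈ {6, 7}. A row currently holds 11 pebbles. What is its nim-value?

Grundy values for subtraction set {6, 7}:
k:     0  1  2  3  4  5  6  7  8  9 10 11
g(k):  0  0  0  0  0  0  1  1  1  1  1  1
So g(11) = 1.

1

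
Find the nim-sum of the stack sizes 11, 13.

In binary:
  1011  (11)
  1101  (13)
  ----
  0110  (6)

6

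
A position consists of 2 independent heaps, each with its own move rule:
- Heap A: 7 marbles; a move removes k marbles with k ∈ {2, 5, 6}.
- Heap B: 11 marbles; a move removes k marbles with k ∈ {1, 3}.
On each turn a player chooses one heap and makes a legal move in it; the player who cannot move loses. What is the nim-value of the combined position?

Build the Grundy sequence for heap A with g(k) = mex{g(k−s) : s ∈ {2, 5, 6}, s ≤ k}:
g(0) = mex{} = 0
g(1) = mex{} = 0
g(2) = mex{0} = 1
g(3) = mex{0} = 1
g(4) = mex{1} = 0
g(5) = mex{0,1} = 2
g(6) = mex{0} = 1
g(7) = mex{0,1,2} = 3
So g(7) = 3.
Build the Grundy sequence for heap B with g(k) = mex{g(k−s) : s ∈ {1, 3}, s ≤ k}:
g(0) = mex{} = 0
g(1) = mex{0} = 1
g(2) = mex{1} = 0
g(3) = mex{0} = 1
g(4) = mex{1} = 0
g(5) = mex{0} = 1
g(6) = mex{1} = 0
g(7) = mex{0} = 1
g(8) = mex{1} = 0
g(9) = mex{0} = 1
g(10) = mex{1} = 0
g(11) = mex{0} = 1
So g(11) = 1.
By the Sprague-Grundy theorem, the Grundy value of a sum of independent games is the XOR of the component values.
Combined value = 3 ⊕ 1 = 2.

2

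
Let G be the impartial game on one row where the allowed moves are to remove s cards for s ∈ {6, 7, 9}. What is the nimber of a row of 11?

1

Grundy values for subtraction set {6, 7, 9}:
g(0) = mex{} = 0
g(1) = mex{} = 0
g(2) = mex{} = 0
g(3) = mex{} = 0
g(4) = mex{} = 0
g(5) = mex{} = 0
g(6) = mex{0} = 1
g(7) = mex{0} = 1
g(8) = mex{0} = 1
g(9) = mex{0} = 1
g(10) = mex{0} = 1
g(11) = mex{0} = 1
So g(11) = 1.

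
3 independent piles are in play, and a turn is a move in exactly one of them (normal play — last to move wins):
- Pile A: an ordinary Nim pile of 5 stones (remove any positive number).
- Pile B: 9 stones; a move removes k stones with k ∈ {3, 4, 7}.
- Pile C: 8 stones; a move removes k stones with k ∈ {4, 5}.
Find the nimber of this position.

4

Pile A is a plain Nim pile of size 5, so its Grundy value is 5.
Build the Grundy sequence for pile B with g(k) = mex{g(k−s) : s ∈ {3, 4, 7}, s ≤ k}:
g(0) = mex{} = 0
g(1) = mex{} = 0
g(2) = mex{} = 0
g(3) = mex{0} = 1
g(4) = mex{0} = 1
g(5) = mex{0} = 1
g(6) = mex{0,1} = 2
g(7) = mex{0,1} = 2
g(8) = mex{0,1} = 2
g(9) = mex{0,1,2} = 3
So g(9) = 3.
Build the Grundy sequence for pile C with g(k) = mex{g(k−s) : s ∈ {4, 5}, s ≤ k}:
k:     0  1  2  3  4  5  6  7  8
g(k):  0  0  0  0  1  1  1  1  2
So g(8) = 2.
By the Sprague-Grundy theorem, the Grundy value of a sum of independent games is the XOR of the component values.
Combined value = 5 ⊕ 3 ⊕ 2 = 4.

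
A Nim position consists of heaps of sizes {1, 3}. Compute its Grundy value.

2

Compute the nim-sum pairwise:
1 ⊕ 3 = 2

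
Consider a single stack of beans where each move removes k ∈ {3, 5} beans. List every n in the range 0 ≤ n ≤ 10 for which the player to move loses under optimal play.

Grundy values for subtraction set {3, 5}:
g(0) = mex{} = 0
g(1) = mex{} = 0
g(2) = mex{} = 0
g(3) = mex{0} = 1
g(4) = mex{0} = 1
g(5) = mex{0} = 1
g(6) = mex{0,1} = 2
g(7) = mex{0,1} = 2
g(8) = mex{1} = 0
g(9) = mex{1,2} = 0
g(10) = mex{1,2} = 0
The P-positions (g = 0) in 0..10 are 0, 1, 2, 8, 9, 10.

0, 1, 2, 8, 9, 10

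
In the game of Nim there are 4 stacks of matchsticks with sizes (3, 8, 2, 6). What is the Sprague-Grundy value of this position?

15

Write each in binary and XOR column by column:
  0011  (3)
  1000  (8)
  0010  (2)
  0110  (6)
  ----
  1111  (15)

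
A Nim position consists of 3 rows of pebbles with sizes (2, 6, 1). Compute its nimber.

5

Nim-sum: 2 ^ 6 ^ 1 = 5.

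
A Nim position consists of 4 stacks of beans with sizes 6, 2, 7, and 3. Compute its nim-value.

0

Bitwise XOR of the heap sizes:
  110  (6)
  010  (2)
  111  (7)
  011  (3)
  ---
  000  (0)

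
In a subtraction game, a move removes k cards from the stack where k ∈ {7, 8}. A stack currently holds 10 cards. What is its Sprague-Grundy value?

Grundy values for subtraction set {7, 8}:
k:     0  1  2  3  4  5  6  7  8  9 10
g(k):  0  0  0  0  0  0  0  1  1  1  1
So g(10) = 1.

1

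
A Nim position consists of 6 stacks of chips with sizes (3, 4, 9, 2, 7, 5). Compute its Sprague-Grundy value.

Write each in binary and XOR column by column:
  0011  (3)
  0100  (4)
  1001  (9)
  0010  (2)
  0111  (7)
  0101  (5)
  ----
  1110  (14)

14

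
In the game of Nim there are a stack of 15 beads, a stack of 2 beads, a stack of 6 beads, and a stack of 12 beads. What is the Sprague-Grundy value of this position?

Compute the nim-sum pairwise:
15 ⊕ 2 = 13
13 ⊕ 6 = 11
11 ⊕ 12 = 7

7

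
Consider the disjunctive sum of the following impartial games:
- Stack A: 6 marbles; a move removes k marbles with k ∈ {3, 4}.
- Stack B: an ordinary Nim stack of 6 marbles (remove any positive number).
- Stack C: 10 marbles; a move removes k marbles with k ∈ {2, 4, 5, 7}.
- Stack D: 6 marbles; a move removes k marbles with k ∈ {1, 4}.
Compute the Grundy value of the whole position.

5

For stack A, compute g(0), g(1), … with moves {3, 4}:
k:     0  1  2  3  4  5  6
g(k):  0  0  0  1  1  1  2
So g(6) = 2.
Stack B is a plain Nim stack of size 6, so its Grundy value is 6.
Build the Grundy sequence for stack C with g(k) = mex{g(k−s) : s ∈ {2, 4, 5, 7}, s ≤ k}:
k:     0  1  2  3  4  5  6  7  8  9 10
g(k):  0  0  1  1  2  2  3  3  4  0  0
So g(10) = 0.
For stack D, compute g(0), g(1), … with moves {1, 4}:
k:     0  1  2  3  4  5  6
g(k):  0  1  0  1  2  0  1
So g(6) = 1.
By the Sprague-Grundy theorem, the Grundy value of a sum of independent games is the XOR of the component values.
Combined value = 2 ⊕ 6 ⊕ 0 ⊕ 1 = 5.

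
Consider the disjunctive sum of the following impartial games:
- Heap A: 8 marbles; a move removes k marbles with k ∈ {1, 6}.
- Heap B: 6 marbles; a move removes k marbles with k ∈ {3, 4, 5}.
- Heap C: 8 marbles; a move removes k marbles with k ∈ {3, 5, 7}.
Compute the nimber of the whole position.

For heap A, compute g(0), g(1), … with moves {1, 6}:
g(0) = mex{} = 0
g(1) = mex{0} = 1
g(2) = mex{1} = 0
g(3) = mex{0} = 1
g(4) = mex{1} = 0
g(5) = mex{0} = 1
g(6) = mex{0,1} = 2
g(7) = mex{1,2} = 0
g(8) = mex{0} = 1
So g(8) = 1.
Grundy values for heap B (subtraction set {3, 4, 5}):
k:     0  1  2  3  4  5  6
g(k):  0  0  0  1  1  1  2
So g(6) = 2.
For heap C, compute g(0), g(1), … with moves {3, 5, 7}:
k:     0  1  2  3  4  5  6  7  8
g(k):  0  0  0  1  1  1  2  2  2
So g(8) = 2.
By the Sprague-Grundy theorem, the Grundy value of a sum of independent games is the XOR of the component values.
Combined value = 1 XOR 2 XOR 2 = 1.

1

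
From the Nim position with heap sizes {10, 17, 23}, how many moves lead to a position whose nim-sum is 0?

1

In binary:
  01010  (10)
  10001  (17)
  10111  (23)
  -----
  01100  (12)
The overall nim-sum is X = 12. A heap of size p has a winning move iff p XOR X < p (reduce it to p XOR X).
  10: 10 XOR 12 = 6 < 10 — winning move (to 6).
  17: 17 XOR 12 = 29 ≥ 17 — no move.
  23: 23 XOR 12 = 27 ≥ 23 — no move.
That gives 1 winning move.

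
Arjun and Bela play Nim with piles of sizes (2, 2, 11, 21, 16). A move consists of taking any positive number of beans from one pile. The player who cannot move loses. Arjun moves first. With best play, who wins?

Compute the nim-sum pairwise:
2 XOR 2 = 0
0 XOR 11 = 11
11 XOR 21 = 30
30 XOR 16 = 14
The nim-sum is 14 ≠ 0, so this is an N-position: the player to move can win; Arjun has a winning move.

Arjun wins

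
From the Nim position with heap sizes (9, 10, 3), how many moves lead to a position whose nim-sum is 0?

0

Compute the nim-sum pairwise:
9 ⊕ 10 = 3
3 ⊕ 3 = 0
The nim-sum is already 0, so every move leaves a nonzero nim-sum — there are no winning moves.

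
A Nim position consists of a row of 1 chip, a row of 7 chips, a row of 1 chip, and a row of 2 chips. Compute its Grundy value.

Nim-sum: 1 XOR 7 XOR 1 XOR 2 = 5.

5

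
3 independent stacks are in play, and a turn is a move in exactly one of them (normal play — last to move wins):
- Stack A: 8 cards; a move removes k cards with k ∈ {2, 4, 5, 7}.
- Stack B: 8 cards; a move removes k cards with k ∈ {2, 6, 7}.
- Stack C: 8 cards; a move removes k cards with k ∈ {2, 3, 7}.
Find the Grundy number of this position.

7

Grundy values for stack A (subtraction set {2, 4, 5, 7}):
g(0) = mex{} = 0
g(1) = mex{} = 0
g(2) = mex{0} = 1
g(3) = mex{0} = 1
g(4) = mex{0,1} = 2
g(5) = mex{0,1} = 2
g(6) = mex{0,1,2} = 3
g(7) = mex{0,1,2} = 3
g(8) = mex{0,1,2,3} = 4
So g(8) = 4.
Build the Grundy sequence for stack B with g(k) = mex{g(k−s) : s ∈ {2, 6, 7}, s ≤ k}:
k:     0  1  2  3  4  5  6  7  8
g(k):  0  0  1  1  0  0  1  1  2
So g(8) = 2.
For stack C, compute g(0), g(1), … with moves {2, 3, 7}:
k:     0  1  2  3  4  5  6  7  8
g(k):  0  0  1  1  2  0  0  1  1
So g(8) = 1.
By the Sprague-Grundy theorem, the Grundy value of a sum of independent games is the XOR of the component values.
Combined value = 4 ⊕ 2 ⊕ 1 = 7.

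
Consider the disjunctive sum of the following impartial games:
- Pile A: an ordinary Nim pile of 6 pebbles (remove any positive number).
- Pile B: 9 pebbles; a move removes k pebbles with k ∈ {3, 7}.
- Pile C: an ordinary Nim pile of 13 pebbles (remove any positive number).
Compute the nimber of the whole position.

10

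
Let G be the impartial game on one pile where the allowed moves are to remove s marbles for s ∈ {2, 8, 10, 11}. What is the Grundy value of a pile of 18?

Compute g(0), g(1), … for moves {2, 8, 10, 11}:
k:     0  1  2  3  4  5  6  7  8  9 10 11 12 13 14 15 16 17 18
g(k):  0  0  1  1  0  0  1  1  2  2  3  3  2  2  3  3  4  0  0
So g(18) = 0.

0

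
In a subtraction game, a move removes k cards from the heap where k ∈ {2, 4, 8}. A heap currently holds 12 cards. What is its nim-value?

0

Grundy values for subtraction set {2, 4, 8}:
k:     0  1  2  3  4  5  6  7  8  9 10 11 12
g(k):  0  0  1  1  2  2  0  0  1  1  2  2  0
So g(12) = 0.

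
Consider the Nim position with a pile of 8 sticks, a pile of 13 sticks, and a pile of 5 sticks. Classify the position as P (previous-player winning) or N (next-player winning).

Compute the nim-sum pairwise:
8 ^ 13 = 5
5 ^ 5 = 0
The nim-sum is 0, so this is a P-position: the player to move is in a losing position under optimal play.

P-position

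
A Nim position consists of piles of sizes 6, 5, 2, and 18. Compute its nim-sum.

Compute the nim-sum pairwise:
6 ^ 5 = 3
3 ^ 2 = 1
1 ^ 18 = 19

19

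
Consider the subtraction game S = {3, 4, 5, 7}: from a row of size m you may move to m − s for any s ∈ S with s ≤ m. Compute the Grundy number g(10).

0

Compute g(0), g(1), … for moves {3, 4, 5, 7}:
g(0) = mex{} = 0
g(1) = mex{} = 0
g(2) = mex{} = 0
g(3) = mex{0} = 1
g(4) = mex{0} = 1
g(5) = mex{0} = 1
g(6) = mex{0,1} = 2
g(7) = mex{0,1} = 2
g(8) = mex{0,1} = 2
g(9) = mex{0,1,2} = 3
g(10) = mex{1,2} = 0
So g(10) = 0.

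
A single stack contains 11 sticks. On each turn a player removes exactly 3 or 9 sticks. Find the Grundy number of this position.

1

Grundy values for subtraction set {3, 9}:
g(0) = mex{} = 0
g(1) = mex{} = 0
g(2) = mex{} = 0
g(3) = mex{0} = 1
g(4) = mex{0} = 1
g(5) = mex{0} = 1
g(6) = mex{1} = 0
g(7) = mex{1} = 0
g(8) = mex{1} = 0
g(9) = mex{0} = 1
g(10) = mex{0} = 1
g(11) = mex{0} = 1
So g(11) = 1.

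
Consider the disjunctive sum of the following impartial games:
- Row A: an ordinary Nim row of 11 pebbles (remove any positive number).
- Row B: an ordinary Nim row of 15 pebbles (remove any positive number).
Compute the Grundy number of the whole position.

Row A is a plain Nim row of size 11, so its Grundy value is 11.
Row B is a plain Nim row of size 15, so its Grundy value is 15.
The value of a disjunctive sum is the nim-sum of the parts.
Combined value = 11 ⊕ 15 = 4.

4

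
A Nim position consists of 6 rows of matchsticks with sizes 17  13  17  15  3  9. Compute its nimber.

Nim-sum: 17 ⊕ 13 ⊕ 17 ⊕ 15 ⊕ 3 ⊕ 9 = 8.

8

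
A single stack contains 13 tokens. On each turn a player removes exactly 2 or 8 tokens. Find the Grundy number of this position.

1

Grundy values for subtraction set {2, 8}:
k:     0  1  2  3  4  5  6  7  8  9 10 11 12 13
g(k):  0  0  1  1  0  0  1  1  2  2  0  0  1  1
So g(13) = 1.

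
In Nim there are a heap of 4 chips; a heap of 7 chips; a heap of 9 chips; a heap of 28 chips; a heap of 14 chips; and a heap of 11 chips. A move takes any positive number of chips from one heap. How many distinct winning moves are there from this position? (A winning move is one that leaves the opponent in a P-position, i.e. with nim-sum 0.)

1

Bitwise XOR of the heap sizes:
  00100  (4)
  00111  (7)
  01001  (9)
  11100  (28)
  01110  (14)
  01011  (11)
  -----
  10011  (19)
The overall nim-sum is X = 19. A heap of size p has a winning move iff p XOR X < p (reduce it to p XOR X).
  4: 4 XOR 19 = 23 ≥ 4 — no move.
  7: 7 XOR 19 = 20 ≥ 7 — no move.
  9: 9 XOR 19 = 26 ≥ 9 — no move.
  28: 28 XOR 19 = 15 < 28 — winning move (to 15).
  14: 14 XOR 19 = 29 ≥ 14 — no move.
  11: 11 XOR 19 = 24 ≥ 11 — no move.
That gives 1 winning move.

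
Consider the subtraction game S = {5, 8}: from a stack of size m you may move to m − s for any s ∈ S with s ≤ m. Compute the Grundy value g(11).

2

Compute g(0), g(1), … for moves {5, 8}:
g(0) = mex{} = 0
g(1) = mex{} = 0
g(2) = mex{} = 0
g(3) = mex{} = 0
g(4) = mex{} = 0
g(5) = mex{0} = 1
g(6) = mex{0} = 1
g(7) = mex{0} = 1
g(8) = mex{0} = 1
g(9) = mex{0} = 1
g(10) = mex{0,1} = 2
g(11) = mex{0,1} = 2
So g(11) = 2.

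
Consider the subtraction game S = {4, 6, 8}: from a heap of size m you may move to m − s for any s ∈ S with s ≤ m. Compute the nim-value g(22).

2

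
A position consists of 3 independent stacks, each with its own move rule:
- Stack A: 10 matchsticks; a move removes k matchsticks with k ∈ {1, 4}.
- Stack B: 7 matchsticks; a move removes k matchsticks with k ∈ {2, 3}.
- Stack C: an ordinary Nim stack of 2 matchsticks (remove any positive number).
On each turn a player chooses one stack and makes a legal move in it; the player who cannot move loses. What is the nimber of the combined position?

3

Build the Grundy sequence for stack A with g(k) = mex{g(k−s) : s ∈ {1, 4}, s ≤ k}:
g(0) = mex{} = 0
g(1) = mex{0} = 1
g(2) = mex{1} = 0
g(3) = mex{0} = 1
g(4) = mex{0,1} = 2
g(5) = mex{1,2} = 0
g(6) = mex{0} = 1
g(7) = mex{1} = 0
g(8) = mex{0,2} = 1
g(9) = mex{0,1} = 2
g(10) = mex{1,2} = 0
So g(10) = 0.
Build the Grundy sequence for stack B with g(k) = mex{g(k−s) : s ∈ {2, 3}, s ≤ k}:
k:     0  1  2  3  4  5  6  7
g(k):  0  0  1  1  2  0  0  1
So g(7) = 1.
Stack C is a plain Nim stack of size 2, so its Grundy value is 2.
By the Sprague-Grundy theorem, the Grundy value of a sum of independent games is the XOR of the component values.
Combined value = 0 ⊕ 1 ⊕ 2 = 3.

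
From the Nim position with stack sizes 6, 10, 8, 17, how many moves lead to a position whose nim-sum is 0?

Nim-sum: 6 XOR 10 XOR 8 XOR 17 = 21.
The overall nim-sum is X = 21. A stack of size p has a winning move iff p XOR X < p (reduce it to p XOR X).
  6: 6 XOR 21 = 19 ≥ 6 — no move.
  10: 10 XOR 21 = 31 ≥ 10 — no move.
  8: 8 XOR 21 = 29 ≥ 8 — no move.
  17: 17 XOR 21 = 4 < 17 — winning move (to 4).
That gives 1 winning move.

1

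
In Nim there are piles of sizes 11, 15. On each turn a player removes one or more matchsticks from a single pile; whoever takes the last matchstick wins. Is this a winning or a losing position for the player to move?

Winning position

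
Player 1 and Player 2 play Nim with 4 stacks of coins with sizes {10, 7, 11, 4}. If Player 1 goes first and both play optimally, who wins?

Player 1 wins

Nim-sum: 10 XOR 7 XOR 11 XOR 4 = 2.
The nim-sum is 2 ≠ 0, so this is an N-position: the player to move can win; Player 1 has a winning move.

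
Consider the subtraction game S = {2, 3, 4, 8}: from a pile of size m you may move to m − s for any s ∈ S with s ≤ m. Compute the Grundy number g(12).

0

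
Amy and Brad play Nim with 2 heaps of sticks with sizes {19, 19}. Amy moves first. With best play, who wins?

Brad wins

Nim-sum: 19 XOR 19 = 0.
The nim-sum is 0, so this is a P-position: the player to move is in a losing position under optimal play; Amy is about to move from it and so loses — Brad wins.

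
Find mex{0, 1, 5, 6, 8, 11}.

2

The values 0, 1 are all present; 2 is the first non-negative integer missing from the set.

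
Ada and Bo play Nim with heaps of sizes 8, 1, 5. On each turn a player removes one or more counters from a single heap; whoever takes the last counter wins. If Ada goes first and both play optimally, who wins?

Ada wins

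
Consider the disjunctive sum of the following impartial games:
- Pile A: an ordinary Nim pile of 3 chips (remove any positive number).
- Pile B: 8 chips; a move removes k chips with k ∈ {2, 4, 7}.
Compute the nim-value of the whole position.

Pile A is a plain Nim pile of size 3, so its Grundy value is 3.
Grundy values for pile B (subtraction set {2, 4, 7}):
g(0) = mex{} = 0
g(1) = mex{} = 0
g(2) = mex{0} = 1
g(3) = mex{0} = 1
g(4) = mex{0,1} = 2
g(5) = mex{0,1} = 2
g(6) = mex{1,2} = 0
g(7) = mex{0,1,2} = 3
g(8) = mex{0,2} = 1
So g(8) = 1.
The value of a disjunctive sum is the nim-sum of the parts.
Combined value = 3 ⊕ 1 = 2.

2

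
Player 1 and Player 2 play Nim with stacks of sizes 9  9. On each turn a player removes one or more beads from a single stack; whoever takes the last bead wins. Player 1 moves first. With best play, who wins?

Compute the nim-sum pairwise:
9 XOR 9 = 0
The nim-sum is 0, so this is a P-position: the player to move is in a losing position under optimal play; Player 1 is about to move from it and so loses — Player 2 wins.

Player 2 wins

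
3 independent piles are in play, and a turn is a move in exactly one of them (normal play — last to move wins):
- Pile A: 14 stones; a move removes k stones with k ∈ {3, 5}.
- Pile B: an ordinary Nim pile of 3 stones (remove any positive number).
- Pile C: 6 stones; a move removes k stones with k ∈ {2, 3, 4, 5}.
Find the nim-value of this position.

Build the Grundy sequence for pile A with g(k) = mex{g(k−s) : s ∈ {3, 5}, s ≤ k}:
g(0) = mex{} = 0
g(1) = mex{} = 0
g(2) = mex{} = 0
g(3) = mex{0} = 1
g(4) = mex{0} = 1
g(5) = mex{0} = 1
g(6) = mex{0,1} = 2
g(7) = mex{0,1} = 2
g(8) = mex{1} = 0
g(9) = mex{1,2} = 0
g(10) = mex{1,2} = 0
g(11) = mex{0,2} = 1
g(12) = mex{0,2} = 1
g(13) = mex{0} = 1
g(14) = mex{0,1} = 2
So g(14) = 2.
Pile B is a plain Nim pile of size 3, so its Grundy value is 3.
Grundy values for pile C (subtraction set {2, 3, 4, 5}):
g(0) = mex{} = 0
g(1) = mex{} = 0
g(2) = mex{0} = 1
g(3) = mex{0} = 1
g(4) = mex{0,1} = 2
g(5) = mex{0,1} = 2
g(6) = mex{0,1,2} = 3
So g(6) = 3.
By the Sprague-Grundy theorem, the Grundy value of a sum of independent games is the XOR of the component values.
Combined value = 2 XOR 3 XOR 3 = 2.

2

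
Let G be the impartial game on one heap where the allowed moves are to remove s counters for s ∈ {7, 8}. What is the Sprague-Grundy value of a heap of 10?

Compute g(0), g(1), … for moves {7, 8}:
g(0) = mex{} = 0
g(1) = mex{} = 0
g(2) = mex{} = 0
g(3) = mex{} = 0
g(4) = mex{} = 0
g(5) = mex{} = 0
g(6) = mex{} = 0
g(7) = mex{0} = 1
g(8) = mex{0} = 1
g(9) = mex{0} = 1
g(10) = mex{0} = 1
So g(10) = 1.

1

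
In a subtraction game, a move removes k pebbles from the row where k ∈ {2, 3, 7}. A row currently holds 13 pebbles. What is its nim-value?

Build the Grundy sequence with g(k) = mex{g(k−s) : s ∈ {2, 3, 7}, s ≤ k}:
k:     0  1  2  3  4  5  6  7  8  9 10 11 12 13
g(k):  0  0  1  1  2  0  0  1  1  2  0  0  1  1
So g(13) = 1.

1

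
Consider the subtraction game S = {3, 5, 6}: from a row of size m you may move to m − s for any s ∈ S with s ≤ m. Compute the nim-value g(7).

2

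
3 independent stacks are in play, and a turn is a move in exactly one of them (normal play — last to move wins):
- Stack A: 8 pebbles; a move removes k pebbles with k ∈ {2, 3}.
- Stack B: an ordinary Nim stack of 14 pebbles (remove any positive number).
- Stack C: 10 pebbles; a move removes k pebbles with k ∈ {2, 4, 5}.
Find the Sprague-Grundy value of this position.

Build the Grundy sequence for stack A with g(k) = mex{g(k−s) : s ∈ {2, 3}, s ≤ k}:
g(0) = mex{} = 0
g(1) = mex{} = 0
g(2) = mex{0} = 1
g(3) = mex{0} = 1
g(4) = mex{0,1} = 2
g(5) = mex{1} = 0
g(6) = mex{1,2} = 0
g(7) = mex{0,2} = 1
g(8) = mex{0} = 1
So g(8) = 1.
Stack B is a plain Nim stack of size 14, so its Grundy value is 14.
Build the Grundy sequence for stack C with g(k) = mex{g(k−s) : s ∈ {2, 4, 5}, s ≤ k}:
k:     0  1  2  3  4  5  6  7  8  9 10
g(k):  0  0  1  1  2  2  3  0  0  1  1
So g(10) = 1.
The value of a disjunctive sum is the nim-sum of the parts.
Combined value = 1 XOR 14 XOR 1 = 14.

14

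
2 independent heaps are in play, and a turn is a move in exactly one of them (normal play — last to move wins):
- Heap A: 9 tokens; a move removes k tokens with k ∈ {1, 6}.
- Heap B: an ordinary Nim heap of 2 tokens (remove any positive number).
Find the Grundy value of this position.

For heap A, compute g(0), g(1), … with moves {1, 6}:
g(0) = mex{} = 0
g(1) = mex{0} = 1
g(2) = mex{1} = 0
g(3) = mex{0} = 1
g(4) = mex{1} = 0
g(5) = mex{0} = 1
g(6) = mex{0,1} = 2
g(7) = mex{1,2} = 0
g(8) = mex{0} = 1
g(9) = mex{1} = 0
So g(9) = 0.
Heap B is a plain Nim heap of size 2, so its Grundy value is 2.
By the Sprague-Grundy theorem, the Grundy value of a sum of independent games is the XOR of the component values.
Combined value = 0 XOR 2 = 2.

2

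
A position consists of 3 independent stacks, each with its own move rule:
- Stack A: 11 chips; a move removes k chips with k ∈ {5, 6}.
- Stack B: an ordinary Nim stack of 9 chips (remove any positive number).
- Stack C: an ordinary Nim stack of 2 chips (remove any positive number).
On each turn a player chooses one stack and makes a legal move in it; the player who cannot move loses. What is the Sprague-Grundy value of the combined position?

Grundy values for stack A (subtraction set {5, 6}):
k:     0  1  2  3  4  5  6  7  8  9 10 11
g(k):  0  0  0  0  0  1  1  1  1  1  2  0
So g(11) = 0.
Stack B is a plain Nim stack of size 9, so its Grundy value is 9.
Stack C is a plain Nim stack of size 2, so its Grundy value is 2.
By the Sprague-Grundy theorem, the Grundy value of a sum of independent games is the XOR of the component values.
Combined value = 0 XOR 9 XOR 2 = 11.

11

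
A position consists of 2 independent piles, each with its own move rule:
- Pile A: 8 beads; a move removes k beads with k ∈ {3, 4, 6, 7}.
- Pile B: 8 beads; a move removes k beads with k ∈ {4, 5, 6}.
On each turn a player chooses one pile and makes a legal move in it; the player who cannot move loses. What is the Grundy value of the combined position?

0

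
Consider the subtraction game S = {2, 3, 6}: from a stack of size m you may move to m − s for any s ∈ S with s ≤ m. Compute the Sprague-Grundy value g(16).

1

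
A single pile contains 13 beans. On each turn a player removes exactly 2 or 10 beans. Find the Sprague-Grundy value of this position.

Compute g(0), g(1), … for moves {2, 10}:
g(0) = mex{} = 0
g(1) = mex{} = 0
g(2) = mex{0} = 1
g(3) = mex{0} = 1
g(4) = mex{1} = 0
g(5) = mex{1} = 0
g(6) = mex{0} = 1
g(7) = mex{0} = 1
g(8) = mex{1} = 0
g(9) = mex{1} = 0
g(10) = mex{0} = 1
g(11) = mex{0} = 1
g(12) = mex{1} = 0
g(13) = mex{1} = 0
So g(13) = 0.

0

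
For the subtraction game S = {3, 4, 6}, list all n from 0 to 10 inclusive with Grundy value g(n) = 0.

Compute g(0), g(1), … for moves {3, 4, 6}:
g(0) = mex{} = 0
g(1) = mex{} = 0
g(2) = mex{} = 0
g(3) = mex{0} = 1
g(4) = mex{0} = 1
g(5) = mex{0} = 1
g(6) = mex{0,1} = 2
g(7) = mex{0,1} = 2
g(8) = mex{0,1} = 2
g(9) = mex{1,2} = 0
g(10) = mex{1,2} = 0
The P-positions (g = 0) in 0..10 are 0, 1, 2, 9, 10.

0, 1, 2, 9, 10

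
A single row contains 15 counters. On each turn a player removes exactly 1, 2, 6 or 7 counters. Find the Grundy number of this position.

4

Grundy values for subtraction set {1, 2, 6, 7}:
k:     0  1  2  3  4  5  6  7  8  9 10 11 12 13 14 15
g(k):  0  1  2  0  1  2  3  4  0  1  2  0  1  2  3  4
So g(15) = 4.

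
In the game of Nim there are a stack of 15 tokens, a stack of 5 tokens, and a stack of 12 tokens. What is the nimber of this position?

6

In binary:
  1111  (15)
  0101  (5)
  1100  (12)
  ----
  0110  (6)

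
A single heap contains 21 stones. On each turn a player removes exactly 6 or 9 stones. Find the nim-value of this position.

1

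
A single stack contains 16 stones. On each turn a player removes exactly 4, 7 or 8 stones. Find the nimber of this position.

1

Compute g(0), g(1), … for moves {4, 7, 8}:
k:     0  1  2  3  4  5  6  7  8  9 10 11 12 13 14 15 16
g(k):  0  0  0  0  1  1  1  1  2  2  2  2  0  0  0  0  1
So g(16) = 1.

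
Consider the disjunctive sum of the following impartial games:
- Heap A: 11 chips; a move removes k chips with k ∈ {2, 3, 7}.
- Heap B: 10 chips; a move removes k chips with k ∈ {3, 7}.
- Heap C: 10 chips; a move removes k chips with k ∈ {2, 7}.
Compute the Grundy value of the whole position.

Build the Grundy sequence for heap A with g(k) = mex{g(k−s) : s ∈ {2, 3, 7}, s ≤ k}:
g(0) = mex{} = 0
g(1) = mex{} = 0
g(2) = mex{0} = 1
g(3) = mex{0} = 1
g(4) = mex{0,1} = 2
g(5) = mex{1} = 0
g(6) = mex{1,2} = 0
g(7) = mex{0,2} = 1
g(8) = mex{0} = 1
g(9) = mex{0,1} = 2
g(10) = mex{1} = 0
g(11) = mex{1,2} = 0
So g(11) = 0.
Grundy values for heap B (subtraction set {3, 7}):
k:     0  1  2  3  4  5  6  7  8  9 10
g(k):  0  0  0  1  1  1  0  2  2  1  0
So g(10) = 0.
For heap C, compute g(0), g(1), … with moves {2, 7}:
k:     0  1  2  3  4  5  6  7  8  9 10
g(k):  0  0  1  1  0  0  1  1  2  0  0
So g(10) = 0.
The value of a disjunctive sum is the nim-sum of the parts.
Combined value = 0 XOR 0 XOR 0 = 0.

0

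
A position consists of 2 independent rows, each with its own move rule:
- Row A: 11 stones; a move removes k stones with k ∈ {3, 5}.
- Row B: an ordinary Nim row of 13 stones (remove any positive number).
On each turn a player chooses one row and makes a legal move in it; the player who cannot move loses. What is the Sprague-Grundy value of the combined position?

For row A, compute g(0), g(1), … with moves {3, 5}:
g(0) = mex{} = 0
g(1) = mex{} = 0
g(2) = mex{} = 0
g(3) = mex{0} = 1
g(4) = mex{0} = 1
g(5) = mex{0} = 1
g(6) = mex{0,1} = 2
g(7) = mex{0,1} = 2
g(8) = mex{1} = 0
g(9) = mex{1,2} = 0
g(10) = mex{1,2} = 0
g(11) = mex{0,2} = 1
So g(11) = 1.
Row B is a plain Nim row of size 13, so its Grundy value is 13.
By the Sprague-Grundy theorem, the Grundy value of a sum of independent games is the XOR of the component values.
Combined value = 1 ⊕ 13 = 12.

12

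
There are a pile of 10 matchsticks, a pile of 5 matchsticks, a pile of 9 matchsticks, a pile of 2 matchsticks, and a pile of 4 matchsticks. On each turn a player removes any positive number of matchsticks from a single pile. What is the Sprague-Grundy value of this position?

0

In binary:
  1010  (10)
  0101  (5)
  1001  (9)
  0010  (2)
  0100  (4)
  ----
  0000  (0)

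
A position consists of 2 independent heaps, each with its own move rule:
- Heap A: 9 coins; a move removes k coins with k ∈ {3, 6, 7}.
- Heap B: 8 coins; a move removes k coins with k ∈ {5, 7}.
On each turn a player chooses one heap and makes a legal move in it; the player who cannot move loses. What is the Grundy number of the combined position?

2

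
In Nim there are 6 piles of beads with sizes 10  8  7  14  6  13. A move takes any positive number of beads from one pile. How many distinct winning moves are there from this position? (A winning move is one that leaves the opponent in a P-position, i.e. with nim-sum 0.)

Nim-sum: 10 ^ 8 ^ 7 ^ 14 ^ 6 ^ 13 = 0.
The nim-sum is already 0, so every move leaves a nonzero nim-sum — there are no winning moves.

0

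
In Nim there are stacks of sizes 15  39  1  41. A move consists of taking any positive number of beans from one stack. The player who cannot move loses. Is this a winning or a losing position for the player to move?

Losing position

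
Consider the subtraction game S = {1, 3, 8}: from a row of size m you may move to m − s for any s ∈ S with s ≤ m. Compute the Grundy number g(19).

2

Grundy values for subtraction set {1, 3, 8}:
k:     0  1  2  3  4  5  6  7  8  9 10 11 12 13 14 15 16 17 18 19
g(k):  0  1  0  1  0  1  0  1  2  3  2  0  1  0  1  0  1  0  1  2
So g(19) = 2.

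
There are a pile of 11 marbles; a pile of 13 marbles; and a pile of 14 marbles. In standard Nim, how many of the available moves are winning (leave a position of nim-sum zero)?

Nim-sum: 11 ^ 13 ^ 14 = 8.
The overall nim-sum is X = 8. A pile of size p has a winning move iff p XOR X < p (reduce it to p XOR X).
  11: 11 XOR 8 = 3 < 11 — winning move (to 3).
  13: 13 XOR 8 = 5 < 13 — winning move (to 5).
  14: 14 XOR 8 = 6 < 14 — winning move (to 6).
That gives 3 winning moves.

3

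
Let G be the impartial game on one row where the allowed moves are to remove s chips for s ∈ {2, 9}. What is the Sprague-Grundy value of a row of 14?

Grundy values for subtraction set {2, 9}:
k:     0  1  2  3  4  5  6  7  8  9 10 11 12 13 14
g(k):  0  0  1  1  0  0  1  1  0  2  1  0  0  1  1
So g(14) = 1.

1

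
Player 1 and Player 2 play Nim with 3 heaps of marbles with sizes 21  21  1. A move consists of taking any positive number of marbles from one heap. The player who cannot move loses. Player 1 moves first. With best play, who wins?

Player 1 wins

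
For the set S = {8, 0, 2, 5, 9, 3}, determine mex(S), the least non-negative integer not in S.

1

0 is in the set but 1 is not, so the mex is 1.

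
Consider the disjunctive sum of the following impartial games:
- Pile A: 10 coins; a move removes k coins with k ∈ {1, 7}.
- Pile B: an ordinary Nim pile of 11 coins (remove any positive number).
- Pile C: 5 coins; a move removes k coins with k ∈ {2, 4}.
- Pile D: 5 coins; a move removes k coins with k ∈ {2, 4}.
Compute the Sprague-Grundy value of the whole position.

11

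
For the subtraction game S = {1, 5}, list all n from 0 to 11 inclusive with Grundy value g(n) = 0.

0, 2, 4, 6, 8, 10

Compute g(0), g(1), … for moves {1, 5}:
g(0) = mex{} = 0
g(1) = mex{0} = 1
g(2) = mex{1} = 0
g(3) = mex{0} = 1
g(4) = mex{1} = 0
g(5) = mex{0} = 1
g(6) = mex{1} = 0
g(7) = mex{0} = 1
g(8) = mex{1} = 0
g(9) = mex{0} = 1
g(10) = mex{1} = 0
g(11) = mex{0} = 1
The P-positions (g = 0) in 0..11 are 0, 2, 4, 6, 8, 10.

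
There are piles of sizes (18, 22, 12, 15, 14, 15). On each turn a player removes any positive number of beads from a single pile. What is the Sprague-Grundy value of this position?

6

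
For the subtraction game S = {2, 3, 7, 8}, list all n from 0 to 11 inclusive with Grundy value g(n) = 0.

0, 1, 5, 6, 10, 11

Compute g(0), g(1), … for moves {2, 3, 7, 8}:
k:     0  1  2  3  4  5  6  7  8  9 10 11
g(k):  0  0  1  1  2  0  0  1  1  2  0  0
The P-positions (g = 0) in 0..11 are 0, 1, 5, 6, 10, 11.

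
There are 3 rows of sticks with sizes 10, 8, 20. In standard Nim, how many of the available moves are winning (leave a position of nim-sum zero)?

Nim-sum: 10 ^ 8 ^ 20 = 22.
The overall nim-sum is X = 22. A row of size p has a winning move iff p XOR X < p (reduce it to p XOR X).
  10: 10 XOR 22 = 28 ≥ 10 — no move.
  8: 8 XOR 22 = 30 ≥ 8 — no move.
  20: 20 XOR 22 = 2 < 20 — winning move (to 2).
That gives 1 winning move.

1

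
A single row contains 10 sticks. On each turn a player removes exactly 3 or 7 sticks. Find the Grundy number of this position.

0

Grundy values for subtraction set {3, 7}:
k:     0  1  2  3  4  5  6  7  8  9 10
g(k):  0  0  0  1  1  1  0  2  2  1  0
So g(10) = 0.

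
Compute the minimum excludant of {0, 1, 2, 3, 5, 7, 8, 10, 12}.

The values 0, 1, 2, 3 are all present; 4 is the first non-negative integer missing from the set.

4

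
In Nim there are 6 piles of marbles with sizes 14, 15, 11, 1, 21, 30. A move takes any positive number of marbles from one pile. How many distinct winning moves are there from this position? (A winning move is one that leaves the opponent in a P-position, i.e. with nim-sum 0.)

0

Write each in binary and XOR column by column:
  01110  (14)
  01111  (15)
  01011  (11)
  00001  (1)
  10101  (21)
  11110  (30)
  -----
  00000  (0)
The nim-sum is already 0, so every move leaves a nonzero nim-sum — there are no winning moves.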